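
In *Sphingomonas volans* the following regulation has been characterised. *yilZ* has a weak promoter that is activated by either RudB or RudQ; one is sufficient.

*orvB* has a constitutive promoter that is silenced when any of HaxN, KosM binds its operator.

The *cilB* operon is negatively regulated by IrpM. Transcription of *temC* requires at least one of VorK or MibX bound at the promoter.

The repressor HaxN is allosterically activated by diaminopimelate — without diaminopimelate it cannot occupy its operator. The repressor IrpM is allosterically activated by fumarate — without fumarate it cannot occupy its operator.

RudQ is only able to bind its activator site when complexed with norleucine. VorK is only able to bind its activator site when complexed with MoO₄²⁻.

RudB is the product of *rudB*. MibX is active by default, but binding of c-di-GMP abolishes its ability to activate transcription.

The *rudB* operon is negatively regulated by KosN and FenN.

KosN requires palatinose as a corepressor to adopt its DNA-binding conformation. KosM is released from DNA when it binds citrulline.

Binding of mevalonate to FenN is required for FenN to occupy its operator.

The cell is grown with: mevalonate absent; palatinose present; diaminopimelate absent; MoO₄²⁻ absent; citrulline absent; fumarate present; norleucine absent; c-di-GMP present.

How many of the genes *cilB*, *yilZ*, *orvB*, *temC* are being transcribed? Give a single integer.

Fumarate is present, so IrpM is active.
With repressor IrpM bound, *cilB* is not transcribed.
→ *cilB* is OFF.
Palatinose is present, so KosN is active.
Mevalonate is absent, so FenN is inactive.
With repressor KosN bound, *rudB* is not transcribed.
So RudB is not produced.
Norleucine is absent, so RudQ is inactive.
No activator is available at the *yilZ* promoter, so *yilZ* is not transcribed.
→ *yilZ* is OFF.
Diaminopimelate is absent, so HaxN is inactive.
Citrulline is absent, so KosM is active.
With repressor KosM bound, *orvB* is not transcribed.
→ *orvB* is OFF.
MoO₄²⁻ is absent, so VorK is inactive.
c-di-GMP is present, so MibX is inactive.
No activator is available at the *temC* promoter, so *temC* is not transcribed.
→ *temC* is OFF.
0 of the 4 genes are transcribed.

0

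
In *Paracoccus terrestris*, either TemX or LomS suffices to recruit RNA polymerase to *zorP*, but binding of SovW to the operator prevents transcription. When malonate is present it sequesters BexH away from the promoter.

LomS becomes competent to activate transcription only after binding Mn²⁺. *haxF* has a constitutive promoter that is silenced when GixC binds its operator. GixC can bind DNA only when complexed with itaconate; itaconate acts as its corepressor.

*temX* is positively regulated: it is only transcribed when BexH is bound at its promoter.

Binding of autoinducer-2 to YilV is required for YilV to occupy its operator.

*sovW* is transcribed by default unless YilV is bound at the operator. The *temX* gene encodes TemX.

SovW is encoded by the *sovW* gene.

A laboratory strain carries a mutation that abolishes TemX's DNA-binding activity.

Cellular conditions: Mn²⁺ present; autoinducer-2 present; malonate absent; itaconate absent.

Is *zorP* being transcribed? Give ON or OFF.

ON

TemX is non-functional in this strain, so it has no effect.
Mn²⁺ is present, so LomS is active.
Autoinducer-2 is present, so YilV is active.
With repressor YilV bound, *sovW* is not transcribed.
So SovW is not produced.
Activator LomS is present, so *zorP* is transcribed.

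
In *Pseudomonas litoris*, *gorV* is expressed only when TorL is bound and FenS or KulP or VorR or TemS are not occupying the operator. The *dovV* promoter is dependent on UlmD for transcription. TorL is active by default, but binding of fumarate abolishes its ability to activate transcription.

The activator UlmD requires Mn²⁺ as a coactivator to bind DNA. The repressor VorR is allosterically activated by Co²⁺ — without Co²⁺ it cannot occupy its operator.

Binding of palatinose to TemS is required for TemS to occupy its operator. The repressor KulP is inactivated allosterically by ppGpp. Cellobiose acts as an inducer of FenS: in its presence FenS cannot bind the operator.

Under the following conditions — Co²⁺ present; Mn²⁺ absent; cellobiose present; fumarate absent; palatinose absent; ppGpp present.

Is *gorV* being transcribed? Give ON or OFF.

OFF

Cellobiose is present, so FenS is inactive.
ppGpp is present, so KulP is inactive.
Fumarate is absent, so TorL is active.
Co²⁺ is present, so VorR is active.
Palatinose is absent, so TemS is inactive.
With repressor VorR bound, *gorV* is not transcribed.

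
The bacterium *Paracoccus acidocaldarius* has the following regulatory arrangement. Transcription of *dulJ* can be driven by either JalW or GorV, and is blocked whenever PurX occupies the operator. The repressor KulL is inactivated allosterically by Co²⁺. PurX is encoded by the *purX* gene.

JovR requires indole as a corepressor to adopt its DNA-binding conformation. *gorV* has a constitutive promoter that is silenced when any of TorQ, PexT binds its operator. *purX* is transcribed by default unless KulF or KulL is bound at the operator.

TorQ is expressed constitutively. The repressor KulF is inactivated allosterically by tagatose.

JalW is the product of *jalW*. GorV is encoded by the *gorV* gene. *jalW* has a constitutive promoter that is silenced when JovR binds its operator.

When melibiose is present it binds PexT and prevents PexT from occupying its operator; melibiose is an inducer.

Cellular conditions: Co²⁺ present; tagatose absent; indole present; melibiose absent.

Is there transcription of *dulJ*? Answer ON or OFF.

OFF

Indole is present, so JovR is active.
With repressor JovR bound, *jalW* is not transcribed.
So JalW is not produced.
Tagatose is absent, so KulF is active.
Co²⁺ is present, so KulL is inactive.
With repressor KulF bound, *purX* is not transcribed.
So PurX is not produced.
TorQ is produced constitutively and is active.
Melibiose is absent, so PexT is active.
With repressor TorQ bound, *gorV* is not transcribed.
So GorV is not produced.
No activator is available at the *dulJ* promoter, so *dulJ* is not transcribed.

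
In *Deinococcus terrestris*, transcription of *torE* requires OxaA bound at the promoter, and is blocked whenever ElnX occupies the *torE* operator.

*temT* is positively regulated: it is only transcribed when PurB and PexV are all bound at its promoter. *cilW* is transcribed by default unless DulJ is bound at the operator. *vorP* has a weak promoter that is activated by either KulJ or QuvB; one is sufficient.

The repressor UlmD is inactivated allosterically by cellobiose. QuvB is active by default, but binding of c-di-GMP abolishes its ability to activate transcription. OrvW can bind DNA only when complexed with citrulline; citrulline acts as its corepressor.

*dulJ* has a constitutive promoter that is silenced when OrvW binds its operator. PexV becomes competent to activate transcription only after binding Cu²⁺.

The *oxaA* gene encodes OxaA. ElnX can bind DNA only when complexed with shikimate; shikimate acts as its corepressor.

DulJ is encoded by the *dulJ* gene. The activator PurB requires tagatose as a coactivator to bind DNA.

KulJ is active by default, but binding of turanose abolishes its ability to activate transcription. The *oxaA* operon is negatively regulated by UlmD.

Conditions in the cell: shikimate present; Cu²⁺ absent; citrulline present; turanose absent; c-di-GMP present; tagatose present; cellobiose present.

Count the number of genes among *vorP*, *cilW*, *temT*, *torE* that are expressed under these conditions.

Turanose is absent, so KulJ is active.
c-di-GMP is present, so QuvB is inactive.
Activator KulJ is present, so *vorP* is transcribed.
→ *vorP* is ON.
Citrulline is present, so OrvW is active.
With repressor OrvW bound, *dulJ* is not transcribed.
So DulJ is not produced.
With no repressor bound, *cilW* is transcribed.
→ *cilW* is ON.
Tagatose is present, so PurB is active.
Cu²⁺ is absent, so PexV is inactive.
Required activator PexV is absent, so *temT* is not transcribed.
→ *temT* is OFF.
Cellobiose is present, so UlmD is inactive.
With no repressor bound, *oxaA* is transcribed.
So OxaA is produced and active.
Shikimate is present, so ElnX is active.
With repressor ElnX bound, *torE* is not transcribed.
→ *torE* is OFF.
2 of the 4 genes are transcribed.

2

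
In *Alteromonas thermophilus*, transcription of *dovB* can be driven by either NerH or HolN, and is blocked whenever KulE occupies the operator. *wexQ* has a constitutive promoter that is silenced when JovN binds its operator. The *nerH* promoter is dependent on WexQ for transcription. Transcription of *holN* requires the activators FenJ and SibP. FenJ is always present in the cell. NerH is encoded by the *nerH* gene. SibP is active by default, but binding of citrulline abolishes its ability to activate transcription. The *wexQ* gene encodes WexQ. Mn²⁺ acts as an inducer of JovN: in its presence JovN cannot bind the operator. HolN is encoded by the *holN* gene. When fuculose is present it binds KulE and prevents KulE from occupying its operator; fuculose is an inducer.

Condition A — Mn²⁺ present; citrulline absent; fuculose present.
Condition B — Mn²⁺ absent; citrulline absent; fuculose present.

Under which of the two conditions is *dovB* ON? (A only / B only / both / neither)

Condition A:
Mn²⁺ is present, so JovN is inactive.
With no repressor bound, *wexQ* is transcribed.
So WexQ is produced and active.
No repressor is bound and WexQ is active, so *nerH* is transcribed.
So NerH is produced and active.
FenJ is produced constitutively and is active.
Citrulline is absent, so SibP is active.
No repressor is bound and FenJ and SibP are active, so *holN* is transcribed.
So HolN is produced and active.
Fuculose is present, so KulE is inactive.
Activator NerH is present, so *dovB* is transcribed.
→ *dovB* is ON in A.
Condition B:
Mn²⁺ is absent, so JovN is active.
With repressor JovN bound, *wexQ* is not transcribed.
So WexQ is not produced.
Required activator WexQ is absent, so *nerH* is not transcribed.
So NerH is not produced.
FenJ is produced constitutively and is active.
Citrulline is absent, so SibP is active.
No repressor is bound and FenJ and SibP are active, so *holN* is transcribed.
So HolN is produced and active.
Fuculose is present, so KulE is inactive.
Activator HolN is present, so *dovB* is transcribed.
→ *dovB* is ON in B.

both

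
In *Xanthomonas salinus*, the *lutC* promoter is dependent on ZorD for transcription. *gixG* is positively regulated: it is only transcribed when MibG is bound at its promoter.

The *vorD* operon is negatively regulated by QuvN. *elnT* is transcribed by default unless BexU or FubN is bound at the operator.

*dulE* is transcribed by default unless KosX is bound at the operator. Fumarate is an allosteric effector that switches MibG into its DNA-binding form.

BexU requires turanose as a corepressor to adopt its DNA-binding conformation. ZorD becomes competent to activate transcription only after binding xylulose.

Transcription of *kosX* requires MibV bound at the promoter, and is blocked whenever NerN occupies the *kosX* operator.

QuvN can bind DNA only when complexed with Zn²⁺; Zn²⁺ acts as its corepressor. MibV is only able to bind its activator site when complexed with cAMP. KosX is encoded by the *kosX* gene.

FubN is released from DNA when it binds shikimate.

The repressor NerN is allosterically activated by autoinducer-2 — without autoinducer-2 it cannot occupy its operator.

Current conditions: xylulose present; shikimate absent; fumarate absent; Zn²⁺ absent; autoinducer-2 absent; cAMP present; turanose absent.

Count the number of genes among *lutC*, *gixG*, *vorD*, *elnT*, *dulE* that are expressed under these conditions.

2

Xylulose is present, so ZorD is active.
No repressor is bound and ZorD is active, so *lutC* is transcribed.
→ *lutC* is ON.
Fumarate is absent, so MibG is inactive.
Required activator MibG is absent, so *gixG* is not transcribed.
→ *gixG* is OFF.
Zn²⁺ is absent, so QuvN is inactive.
With no repressor bound, *vorD* is transcribed.
→ *vorD* is ON.
Turanose is absent, so BexU is inactive.
Shikimate is absent, so FubN is active.
With repressor FubN bound, *elnT* is not transcribed.
→ *elnT* is OFF.
cAMP is present, so MibV is active.
Autoinducer-2 is absent, so NerN is inactive.
No repressor is bound and MibV is active, so *kosX* is transcribed.
So KosX is produced and active.
With repressor KosX bound, *dulE* is not transcribed.
→ *dulE* is OFF.
2 of the 5 genes are transcribed.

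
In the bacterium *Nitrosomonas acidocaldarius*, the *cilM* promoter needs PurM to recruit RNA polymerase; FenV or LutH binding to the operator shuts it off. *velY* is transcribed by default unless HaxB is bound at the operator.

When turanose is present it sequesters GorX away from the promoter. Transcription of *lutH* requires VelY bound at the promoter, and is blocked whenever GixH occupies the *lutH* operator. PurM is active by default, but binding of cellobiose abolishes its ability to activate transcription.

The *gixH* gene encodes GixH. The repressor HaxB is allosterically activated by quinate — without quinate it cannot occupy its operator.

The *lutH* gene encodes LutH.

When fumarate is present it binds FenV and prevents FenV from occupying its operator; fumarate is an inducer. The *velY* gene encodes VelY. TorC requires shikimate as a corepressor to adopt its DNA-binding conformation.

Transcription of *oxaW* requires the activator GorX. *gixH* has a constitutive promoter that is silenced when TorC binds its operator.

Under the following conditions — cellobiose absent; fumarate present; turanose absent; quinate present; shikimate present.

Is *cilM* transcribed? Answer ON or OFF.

Cellobiose is absent, so PurM is active.
Fumarate is present, so FenV is inactive.
Shikimate is present, so TorC is active.
With repressor TorC bound, *gixH* is not transcribed.
So GixH is not produced.
Quinate is present, so HaxB is active.
With repressor HaxB bound, *velY* is not transcribed.
So VelY is not produced.
Required activator VelY is absent, so *lutH* is not transcribed.
So LutH is not produced.
No repressor is bound and PurM is active, so *cilM* is transcribed.

ON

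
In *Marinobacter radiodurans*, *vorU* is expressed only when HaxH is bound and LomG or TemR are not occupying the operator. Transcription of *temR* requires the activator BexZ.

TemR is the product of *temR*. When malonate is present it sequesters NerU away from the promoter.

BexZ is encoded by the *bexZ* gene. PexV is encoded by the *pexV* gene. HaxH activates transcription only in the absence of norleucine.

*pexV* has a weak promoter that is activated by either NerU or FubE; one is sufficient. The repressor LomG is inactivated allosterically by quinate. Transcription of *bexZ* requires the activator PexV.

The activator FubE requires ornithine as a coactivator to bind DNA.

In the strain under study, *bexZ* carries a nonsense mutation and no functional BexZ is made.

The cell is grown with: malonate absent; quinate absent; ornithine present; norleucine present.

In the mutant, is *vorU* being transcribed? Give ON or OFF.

Norleucine is present, so HaxH is inactive.
Quinate is absent, so LomG is active.
BexZ is non-functional in this strain, so it has no effect.
Required activator BexZ is absent, so *temR* is not transcribed.
So TemR is not produced.
With repressor LomG bound, *vorU* is not transcribed.

OFF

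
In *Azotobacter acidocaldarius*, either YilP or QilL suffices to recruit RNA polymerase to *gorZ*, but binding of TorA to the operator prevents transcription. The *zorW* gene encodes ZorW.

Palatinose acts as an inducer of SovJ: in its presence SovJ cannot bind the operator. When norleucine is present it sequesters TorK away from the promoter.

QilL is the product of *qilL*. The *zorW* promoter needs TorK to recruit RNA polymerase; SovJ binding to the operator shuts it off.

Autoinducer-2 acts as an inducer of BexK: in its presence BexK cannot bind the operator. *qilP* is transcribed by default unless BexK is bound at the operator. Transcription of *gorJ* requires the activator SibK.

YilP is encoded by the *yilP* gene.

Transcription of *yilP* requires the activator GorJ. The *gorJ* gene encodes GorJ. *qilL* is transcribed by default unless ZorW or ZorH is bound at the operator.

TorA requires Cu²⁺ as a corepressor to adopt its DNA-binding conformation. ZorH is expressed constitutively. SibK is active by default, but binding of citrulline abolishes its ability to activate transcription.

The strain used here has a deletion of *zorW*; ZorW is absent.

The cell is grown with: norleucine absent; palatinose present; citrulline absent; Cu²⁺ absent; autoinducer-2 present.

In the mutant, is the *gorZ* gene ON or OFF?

ON

Cu²⁺ is absent, so TorA is inactive.
Citrulline is absent, so SibK is active.
No repressor is bound and SibK is active, so *gorJ* is transcribed.
So GorJ is produced and active.
No repressor is bound and GorJ is active, so *yilP* is transcribed.
So YilP is produced and active.
ZorW is non-functional in this strain, so it has no effect.
ZorH is produced constitutively and is active.
With repressor ZorH bound, *qilL* is not transcribed.
So QilL is not produced.
Activator YilP is present, so *gorZ* is transcribed.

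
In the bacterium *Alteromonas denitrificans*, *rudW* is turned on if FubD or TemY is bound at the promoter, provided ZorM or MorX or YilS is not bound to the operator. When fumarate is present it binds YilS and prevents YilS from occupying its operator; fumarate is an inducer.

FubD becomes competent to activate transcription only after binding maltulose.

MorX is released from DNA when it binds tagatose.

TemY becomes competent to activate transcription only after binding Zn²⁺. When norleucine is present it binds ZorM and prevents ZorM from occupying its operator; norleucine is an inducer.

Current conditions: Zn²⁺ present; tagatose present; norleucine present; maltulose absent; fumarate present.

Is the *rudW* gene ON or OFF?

Maltulose is absent, so FubD is inactive.
Zn²⁺ is present, so TemY is active.
Norleucine is present, so ZorM is inactive.
Tagatose is present, so MorX is inactive.
Fumarate is present, so YilS is inactive.
Activator TemY is present, so *rudW* is transcribed.

ON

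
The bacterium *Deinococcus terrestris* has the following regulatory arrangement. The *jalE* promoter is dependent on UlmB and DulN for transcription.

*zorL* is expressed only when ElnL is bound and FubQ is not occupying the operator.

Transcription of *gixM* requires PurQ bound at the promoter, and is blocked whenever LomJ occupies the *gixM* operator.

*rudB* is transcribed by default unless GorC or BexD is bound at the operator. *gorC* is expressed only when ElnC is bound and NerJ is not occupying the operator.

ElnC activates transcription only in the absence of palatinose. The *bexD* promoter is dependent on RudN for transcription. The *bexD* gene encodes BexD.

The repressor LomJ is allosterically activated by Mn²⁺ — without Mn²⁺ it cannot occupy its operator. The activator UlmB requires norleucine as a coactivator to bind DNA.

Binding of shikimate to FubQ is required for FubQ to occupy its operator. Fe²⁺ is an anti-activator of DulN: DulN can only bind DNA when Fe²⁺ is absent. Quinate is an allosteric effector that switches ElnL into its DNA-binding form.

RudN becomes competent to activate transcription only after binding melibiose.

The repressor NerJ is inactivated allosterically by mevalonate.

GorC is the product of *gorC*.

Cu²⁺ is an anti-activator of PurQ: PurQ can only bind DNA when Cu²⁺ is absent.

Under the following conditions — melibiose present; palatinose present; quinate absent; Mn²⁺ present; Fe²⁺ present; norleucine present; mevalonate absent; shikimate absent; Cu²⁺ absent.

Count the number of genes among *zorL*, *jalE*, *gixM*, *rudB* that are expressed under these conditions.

0

Shikimate is absent, so FubQ is inactive.
Quinate is absent, so ElnL is inactive.
Required activator ElnL is absent, so *zorL* is not transcribed.
→ *zorL* is OFF.
Norleucine is present, so UlmB is active.
Fe²⁺ is present, so DulN is inactive.
Required activator DulN is absent, so *jalE* is not transcribed.
→ *jalE* is OFF.
Mn²⁺ is present, so LomJ is active.
Cu²⁺ is absent, so PurQ is active.
With repressor LomJ bound, *gixM* is not transcribed.
→ *gixM* is OFF.
Palatinose is present, so ElnC is inactive.
Mevalonate is absent, so NerJ is active.
With repressor NerJ bound, *gorC* is not transcribed.
So GorC is not produced.
Melibiose is present, so RudN is active.
No repressor is bound and RudN is active, so *bexD* is transcribed.
So BexD is produced and active.
With repressor BexD bound, *rudB* is not transcribed.
→ *rudB* is OFF.
0 of the 4 genes are transcribed.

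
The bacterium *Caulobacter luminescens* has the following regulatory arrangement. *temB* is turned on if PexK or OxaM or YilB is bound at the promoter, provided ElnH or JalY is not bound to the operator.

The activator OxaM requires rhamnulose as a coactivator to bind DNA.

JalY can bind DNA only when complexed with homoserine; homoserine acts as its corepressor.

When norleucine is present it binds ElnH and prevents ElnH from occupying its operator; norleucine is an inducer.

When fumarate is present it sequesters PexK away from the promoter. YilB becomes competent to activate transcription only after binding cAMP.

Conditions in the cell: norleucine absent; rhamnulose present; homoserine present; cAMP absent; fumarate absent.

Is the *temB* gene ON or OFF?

Norleucine is absent, so ElnH is active.
Fumarate is absent, so PexK is active.
Rhamnulose is present, so OxaM is active.
Homoserine is present, so JalY is active.
cAMP is absent, so YilB is inactive.
With repressor ElnH bound, *temB* is not transcribed.

OFF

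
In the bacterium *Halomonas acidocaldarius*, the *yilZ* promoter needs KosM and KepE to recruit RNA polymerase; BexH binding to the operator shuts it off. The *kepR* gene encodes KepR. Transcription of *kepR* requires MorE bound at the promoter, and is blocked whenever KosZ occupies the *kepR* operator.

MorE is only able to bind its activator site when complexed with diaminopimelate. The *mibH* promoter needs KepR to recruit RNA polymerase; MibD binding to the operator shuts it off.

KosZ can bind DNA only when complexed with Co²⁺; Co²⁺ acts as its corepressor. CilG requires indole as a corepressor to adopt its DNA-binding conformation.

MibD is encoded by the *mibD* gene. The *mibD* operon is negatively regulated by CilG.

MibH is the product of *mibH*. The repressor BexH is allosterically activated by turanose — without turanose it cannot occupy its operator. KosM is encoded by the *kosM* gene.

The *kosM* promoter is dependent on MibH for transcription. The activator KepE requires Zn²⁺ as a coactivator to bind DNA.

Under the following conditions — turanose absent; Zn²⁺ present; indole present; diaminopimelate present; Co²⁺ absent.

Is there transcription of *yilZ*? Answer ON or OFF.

Diaminopimelate is present, so MorE is active.
Co²⁺ is absent, so KosZ is inactive.
No repressor is bound and MorE is active, so *kepR* is transcribed.
So KepR is produced and active.
Indole is present, so CilG is active.
With repressor CilG bound, *mibD* is not transcribed.
So MibD is not produced.
No repressor is bound and KepR is active, so *mibH* is transcribed.
So MibH is produced and active.
No repressor is bound and MibH is active, so *kosM* is transcribed.
So KosM is produced and active.
Turanose is absent, so BexH is inactive.
Zn²⁺ is present, so KepE is active.
No repressor is bound and KosM and KepE are active, so *yilZ* is transcribed.

ON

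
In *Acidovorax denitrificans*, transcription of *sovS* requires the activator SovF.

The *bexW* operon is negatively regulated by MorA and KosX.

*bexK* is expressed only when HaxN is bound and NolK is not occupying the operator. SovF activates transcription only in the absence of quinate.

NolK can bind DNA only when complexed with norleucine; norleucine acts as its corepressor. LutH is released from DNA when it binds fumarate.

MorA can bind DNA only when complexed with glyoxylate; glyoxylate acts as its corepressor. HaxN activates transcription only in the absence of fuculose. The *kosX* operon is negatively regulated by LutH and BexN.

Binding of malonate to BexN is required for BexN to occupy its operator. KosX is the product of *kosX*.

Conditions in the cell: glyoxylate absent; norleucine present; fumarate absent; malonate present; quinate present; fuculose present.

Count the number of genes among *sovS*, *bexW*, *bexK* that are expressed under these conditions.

Quinate is present, so SovF is inactive.
Required activator SovF is absent, so *sovS* is not transcribed.
→ *sovS* is OFF.
Glyoxylate is absent, so MorA is inactive.
Fumarate is absent, so LutH is active.
Malonate is present, so BexN is active.
With repressor LutH bound, *kosX* is not transcribed.
So KosX is not produced.
With no repressor bound, *bexW* is transcribed.
→ *bexW* is ON.
Norleucine is present, so NolK is active.
Fuculose is present, so HaxN is inactive.
With repressor NolK bound, *bexK* is not transcribed.
→ *bexK* is OFF.
1 of the 3 genes is transcribed.

1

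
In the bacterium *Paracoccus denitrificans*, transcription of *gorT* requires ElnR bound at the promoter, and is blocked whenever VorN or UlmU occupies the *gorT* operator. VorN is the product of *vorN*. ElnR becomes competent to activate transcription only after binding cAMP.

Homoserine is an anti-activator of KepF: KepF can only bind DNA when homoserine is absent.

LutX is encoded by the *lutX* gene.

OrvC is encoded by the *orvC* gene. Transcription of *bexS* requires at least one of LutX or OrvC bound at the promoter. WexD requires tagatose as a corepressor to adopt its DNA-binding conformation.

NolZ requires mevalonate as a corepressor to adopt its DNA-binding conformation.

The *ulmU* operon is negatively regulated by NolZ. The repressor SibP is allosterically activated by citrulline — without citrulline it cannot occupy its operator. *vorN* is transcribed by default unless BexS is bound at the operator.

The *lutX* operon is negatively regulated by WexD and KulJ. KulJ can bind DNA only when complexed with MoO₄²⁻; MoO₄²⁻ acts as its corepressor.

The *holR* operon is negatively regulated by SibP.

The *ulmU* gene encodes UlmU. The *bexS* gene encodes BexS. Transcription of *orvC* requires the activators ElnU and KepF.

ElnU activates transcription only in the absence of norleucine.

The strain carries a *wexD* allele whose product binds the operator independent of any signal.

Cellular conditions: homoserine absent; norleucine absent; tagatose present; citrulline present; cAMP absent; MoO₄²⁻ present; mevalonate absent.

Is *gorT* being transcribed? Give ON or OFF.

OFF

cAMP is absent, so ElnR is inactive.
WexD is constitutively active in this strain.
MoO₄²⁻ is present, so KulJ is active.
With repressor WexD bound, *lutX* is not transcribed.
So LutX is not produced.
Norleucine is absent, so ElnU is active.
Homoserine is absent, so KepF is active.
No repressor is bound and ElnU and KepF are active, so *orvC* is transcribed.
So OrvC is produced and active.
Activator OrvC is present, so *bexS* is transcribed.
So BexS is produced and active.
With repressor BexS bound, *vorN* is not transcribed.
So VorN is not produced.
Mevalonate is absent, so NolZ is inactive.
With no repressor bound, *ulmU* is transcribed.
So UlmU is produced and active.
With repressor UlmU bound, *gorT* is not transcribed.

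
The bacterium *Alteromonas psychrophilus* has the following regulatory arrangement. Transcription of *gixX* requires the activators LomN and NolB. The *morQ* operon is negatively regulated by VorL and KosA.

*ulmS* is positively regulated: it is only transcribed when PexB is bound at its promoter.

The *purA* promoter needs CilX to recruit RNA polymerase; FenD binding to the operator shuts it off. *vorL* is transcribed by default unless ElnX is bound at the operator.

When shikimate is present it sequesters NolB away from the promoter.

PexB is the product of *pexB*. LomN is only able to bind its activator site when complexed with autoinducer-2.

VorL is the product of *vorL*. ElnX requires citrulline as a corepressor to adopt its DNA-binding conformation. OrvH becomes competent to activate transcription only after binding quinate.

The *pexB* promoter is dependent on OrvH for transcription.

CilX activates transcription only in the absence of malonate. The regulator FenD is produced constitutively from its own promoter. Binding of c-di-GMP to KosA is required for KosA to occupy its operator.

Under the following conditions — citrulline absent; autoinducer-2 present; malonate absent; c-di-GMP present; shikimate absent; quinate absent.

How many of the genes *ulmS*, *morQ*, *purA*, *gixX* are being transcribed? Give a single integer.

1

Quinate is absent, so OrvH is inactive.
Required activator OrvH is absent, so *pexB* is not transcribed.
So PexB is not produced.
Required activator PexB is absent, so *ulmS* is not transcribed.
→ *ulmS* is OFF.
Citrulline is absent, so ElnX is inactive.
With no repressor bound, *vorL* is transcribed.
So VorL is produced and active.
c-di-GMP is present, so KosA is active.
With repressor VorL bound, *morQ* is not transcribed.
→ *morQ* is OFF.
Malonate is absent, so CilX is active.
FenD is produced constitutively and is active.
With repressor FenD bound, *purA* is not transcribed.
→ *purA* is OFF.
Autoinducer-2 is present, so LomN is active.
Shikimate is absent, so NolB is active.
No repressor is bound and LomN and NolB are active, so *gixX* is transcribed.
→ *gixX* is ON.
1 of the 4 genes is transcribed.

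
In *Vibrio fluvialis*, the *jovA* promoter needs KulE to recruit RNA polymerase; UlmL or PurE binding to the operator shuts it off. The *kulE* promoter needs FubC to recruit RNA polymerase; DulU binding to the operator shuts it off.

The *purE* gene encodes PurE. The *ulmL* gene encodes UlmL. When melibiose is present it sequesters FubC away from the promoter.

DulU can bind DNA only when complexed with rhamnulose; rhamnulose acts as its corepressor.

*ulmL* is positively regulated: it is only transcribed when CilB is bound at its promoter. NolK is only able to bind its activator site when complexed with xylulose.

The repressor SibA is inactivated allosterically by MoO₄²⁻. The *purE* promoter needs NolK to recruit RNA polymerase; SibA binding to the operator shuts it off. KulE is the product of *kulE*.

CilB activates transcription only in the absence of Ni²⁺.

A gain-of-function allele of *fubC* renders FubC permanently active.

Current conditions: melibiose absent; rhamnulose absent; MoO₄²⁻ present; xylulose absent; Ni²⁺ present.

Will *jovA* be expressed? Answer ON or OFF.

ON

FubC is constitutively active in this strain.
Rhamnulose is absent, so DulU is inactive.
No repressor is bound and FubC is active, so *kulE* is transcribed.
So KulE is produced and active.
Ni²⁺ is present, so CilB is inactive.
Required activator CilB is absent, so *ulmL* is not transcribed.
So UlmL is not produced.
MoO₄²⁻ is present, so SibA is inactive.
Xylulose is absent, so NolK is inactive.
Required activator NolK is absent, so *purE* is not transcribed.
So PurE is not produced.
No repressor is bound and KulE is active, so *jovA* is transcribed.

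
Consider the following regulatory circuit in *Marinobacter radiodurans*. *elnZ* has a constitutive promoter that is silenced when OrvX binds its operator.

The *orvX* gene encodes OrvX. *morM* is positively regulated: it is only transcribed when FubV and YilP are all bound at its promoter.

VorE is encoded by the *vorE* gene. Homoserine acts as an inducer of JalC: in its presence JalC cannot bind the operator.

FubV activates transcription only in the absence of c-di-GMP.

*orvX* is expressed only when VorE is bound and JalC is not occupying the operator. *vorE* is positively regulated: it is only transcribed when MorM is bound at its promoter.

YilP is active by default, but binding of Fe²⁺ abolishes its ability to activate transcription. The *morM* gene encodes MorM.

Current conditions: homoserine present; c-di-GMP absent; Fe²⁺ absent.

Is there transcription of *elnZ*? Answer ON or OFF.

OFF

c-di-GMP is absent, so FubV is active.
Fe²⁺ is absent, so YilP is active.
No repressor is bound and FubV and YilP are active, so *morM* is transcribed.
So MorM is produced and active.
No repressor is bound and MorM is active, so *vorE* is transcribed.
So VorE is produced and active.
Homoserine is present, so JalC is inactive.
No repressor is bound and VorE is active, so *orvX* is transcribed.
So OrvX is produced and active.
With repressor OrvX bound, *elnZ* is not transcribed.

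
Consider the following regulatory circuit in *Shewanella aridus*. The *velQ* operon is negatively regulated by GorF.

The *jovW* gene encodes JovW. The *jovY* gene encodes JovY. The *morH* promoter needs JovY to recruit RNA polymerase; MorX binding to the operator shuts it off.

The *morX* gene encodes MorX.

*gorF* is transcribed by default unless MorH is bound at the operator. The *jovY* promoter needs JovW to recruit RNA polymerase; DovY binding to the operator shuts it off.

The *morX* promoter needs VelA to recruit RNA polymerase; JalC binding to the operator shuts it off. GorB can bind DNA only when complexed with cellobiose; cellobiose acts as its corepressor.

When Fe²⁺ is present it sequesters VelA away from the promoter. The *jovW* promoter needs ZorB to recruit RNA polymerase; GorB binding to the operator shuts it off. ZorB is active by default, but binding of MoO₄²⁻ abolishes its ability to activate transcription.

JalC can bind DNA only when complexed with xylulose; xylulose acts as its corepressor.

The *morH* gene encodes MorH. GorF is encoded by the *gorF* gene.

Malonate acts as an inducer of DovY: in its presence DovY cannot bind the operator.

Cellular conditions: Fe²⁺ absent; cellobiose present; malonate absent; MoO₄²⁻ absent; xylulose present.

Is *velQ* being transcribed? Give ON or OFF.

MoO₄²⁻ is absent, so ZorB is active.
Cellobiose is present, so GorB is active.
With repressor GorB bound, *jovW* is not transcribed.
So JovW is not produced.
Malonate is absent, so DovY is active.
With repressor DovY bound, *jovY* is not transcribed.
So JovY is not produced.
Fe²⁺ is absent, so VelA is active.
Xylulose is present, so JalC is active.
With repressor JalC bound, *morX* is not transcribed.
So MorX is not produced.
Required activator JovY is absent, so *morH* is not transcribed.
So MorH is not produced.
With no repressor bound, *gorF* is transcribed.
So GorF is produced and active.
With repressor GorF bound, *velQ* is not transcribed.

OFF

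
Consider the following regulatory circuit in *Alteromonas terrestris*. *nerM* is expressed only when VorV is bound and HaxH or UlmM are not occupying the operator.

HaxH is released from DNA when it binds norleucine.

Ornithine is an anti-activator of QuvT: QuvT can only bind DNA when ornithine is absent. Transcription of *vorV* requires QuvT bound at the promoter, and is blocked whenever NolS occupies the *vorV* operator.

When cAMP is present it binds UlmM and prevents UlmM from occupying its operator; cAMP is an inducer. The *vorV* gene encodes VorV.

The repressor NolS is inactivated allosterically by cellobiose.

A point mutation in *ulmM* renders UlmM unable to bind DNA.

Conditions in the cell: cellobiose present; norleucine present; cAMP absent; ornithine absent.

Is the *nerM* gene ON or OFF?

Norleucine is present, so HaxH is inactive.
Cellobiose is present, so NolS is inactive.
Ornithine is absent, so QuvT is active.
No repressor is bound and QuvT is active, so *vorV* is transcribed.
So VorV is produced and active.
UlmM is non-functional in this strain, so it has no effect.
No repressor is bound and VorV is active, so *nerM* is transcribed.

ON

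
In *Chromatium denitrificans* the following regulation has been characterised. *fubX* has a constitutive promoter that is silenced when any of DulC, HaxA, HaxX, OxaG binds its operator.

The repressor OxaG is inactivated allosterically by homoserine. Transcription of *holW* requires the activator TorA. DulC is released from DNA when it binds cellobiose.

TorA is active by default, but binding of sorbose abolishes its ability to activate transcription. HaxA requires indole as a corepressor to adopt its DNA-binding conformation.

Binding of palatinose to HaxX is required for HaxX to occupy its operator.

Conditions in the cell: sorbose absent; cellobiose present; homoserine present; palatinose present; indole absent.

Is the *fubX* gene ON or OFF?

Cellobiose is present, so DulC is inactive.
Indole is absent, so HaxA is inactive.
Palatinose is present, so HaxX is active.
Homoserine is present, so OxaG is inactive.
With repressor HaxX bound, *fubX* is not transcribed.

OFF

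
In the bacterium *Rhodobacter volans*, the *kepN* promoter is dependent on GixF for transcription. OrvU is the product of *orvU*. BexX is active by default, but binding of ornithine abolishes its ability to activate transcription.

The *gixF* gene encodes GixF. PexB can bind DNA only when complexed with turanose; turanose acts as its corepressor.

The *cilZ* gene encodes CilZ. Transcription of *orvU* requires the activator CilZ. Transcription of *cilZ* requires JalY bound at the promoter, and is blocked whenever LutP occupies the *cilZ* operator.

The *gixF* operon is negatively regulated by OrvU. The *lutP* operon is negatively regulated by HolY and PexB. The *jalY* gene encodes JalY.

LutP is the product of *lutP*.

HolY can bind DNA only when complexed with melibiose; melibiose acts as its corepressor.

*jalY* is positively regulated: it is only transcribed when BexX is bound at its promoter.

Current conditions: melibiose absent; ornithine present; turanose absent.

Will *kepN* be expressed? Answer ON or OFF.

ON

Melibiose is absent, so HolY is inactive.
Turanose is absent, so PexB is inactive.
With no repressor bound, *lutP* is transcribed.
So LutP is produced and active.
Ornithine is present, so BexX is inactive.
Required activator BexX is absent, so *jalY* is not transcribed.
So JalY is not produced.
With repressor LutP bound, *cilZ* is not transcribed.
So CilZ is not produced.
Required activator CilZ is absent, so *orvU* is not transcribed.
So OrvU is not produced.
With no repressor bound, *gixF* is transcribed.
So GixF is produced and active.
No repressor is bound and GixF is active, so *kepN* is transcribed.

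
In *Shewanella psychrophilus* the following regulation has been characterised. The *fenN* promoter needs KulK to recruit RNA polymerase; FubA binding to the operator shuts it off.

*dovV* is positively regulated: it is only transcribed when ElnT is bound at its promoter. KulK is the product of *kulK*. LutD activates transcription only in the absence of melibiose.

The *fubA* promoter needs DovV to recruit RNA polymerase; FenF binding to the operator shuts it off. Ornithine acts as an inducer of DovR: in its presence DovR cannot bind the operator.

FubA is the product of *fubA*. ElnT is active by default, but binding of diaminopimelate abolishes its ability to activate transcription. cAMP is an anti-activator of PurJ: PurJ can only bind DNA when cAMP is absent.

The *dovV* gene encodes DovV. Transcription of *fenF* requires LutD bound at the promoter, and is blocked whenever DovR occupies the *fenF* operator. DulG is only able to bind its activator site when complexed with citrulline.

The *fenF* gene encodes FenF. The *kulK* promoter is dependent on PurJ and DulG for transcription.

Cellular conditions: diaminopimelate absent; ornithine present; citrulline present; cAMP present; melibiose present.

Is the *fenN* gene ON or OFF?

OFF

Diaminopimelate is absent, so ElnT is active.
No repressor is bound and ElnT is active, so *dovV* is transcribed.
So DovV is produced and active.
Melibiose is present, so LutD is inactive.
Ornithine is present, so DovR is inactive.
Required activator LutD is absent, so *fenF* is not transcribed.
So FenF is not produced.
No repressor is bound and DovV is active, so *fubA* is transcribed.
So FubA is produced and active.
cAMP is present, so PurJ is inactive.
Citrulline is present, so DulG is active.
Required activator PurJ is absent, so *kulK* is not transcribed.
So KulK is not produced.
With repressor FubA bound, *fenN* is not transcribed.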